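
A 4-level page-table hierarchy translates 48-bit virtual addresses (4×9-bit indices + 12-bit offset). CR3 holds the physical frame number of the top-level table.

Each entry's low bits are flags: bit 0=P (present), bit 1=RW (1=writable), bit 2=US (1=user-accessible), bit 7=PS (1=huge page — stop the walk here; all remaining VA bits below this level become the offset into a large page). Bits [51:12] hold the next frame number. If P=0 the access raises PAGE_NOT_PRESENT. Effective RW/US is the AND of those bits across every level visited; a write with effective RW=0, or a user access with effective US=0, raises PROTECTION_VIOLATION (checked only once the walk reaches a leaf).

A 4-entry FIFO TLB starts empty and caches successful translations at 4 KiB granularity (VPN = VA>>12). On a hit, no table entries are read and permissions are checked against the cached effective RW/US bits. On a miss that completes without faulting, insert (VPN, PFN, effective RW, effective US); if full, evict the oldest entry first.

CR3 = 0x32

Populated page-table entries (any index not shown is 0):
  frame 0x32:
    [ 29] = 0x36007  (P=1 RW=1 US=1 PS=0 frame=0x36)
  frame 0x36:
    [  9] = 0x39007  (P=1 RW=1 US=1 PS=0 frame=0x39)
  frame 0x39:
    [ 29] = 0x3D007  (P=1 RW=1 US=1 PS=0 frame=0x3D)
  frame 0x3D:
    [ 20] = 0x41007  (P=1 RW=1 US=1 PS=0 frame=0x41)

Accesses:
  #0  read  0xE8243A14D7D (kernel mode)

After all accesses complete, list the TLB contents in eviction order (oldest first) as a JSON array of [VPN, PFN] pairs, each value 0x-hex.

Trace:
#0 VA=0xE8243A14D7D (r,kernel):
  lvl0: tbl 0x32, slot 29 ⇒ 0x36007 (P1/RW1/US1/PS0)
  lvl1: tbl 0x36, slot 9 ⇒ 0x39007 (P1/RW1/US1/PS0)
  lvl2: tbl 0x39, slot 29 ⇒ 0x3D007 (P1/RW1/US1/PS0)
  lvl3: tbl 0x3D, slot 20 ⇒ 0x41007 (P1/RW1/US1/PS0)
  → PA=0x41D7D  (4 entries read)

TLB: [["0xE8243A14", "0x41"]]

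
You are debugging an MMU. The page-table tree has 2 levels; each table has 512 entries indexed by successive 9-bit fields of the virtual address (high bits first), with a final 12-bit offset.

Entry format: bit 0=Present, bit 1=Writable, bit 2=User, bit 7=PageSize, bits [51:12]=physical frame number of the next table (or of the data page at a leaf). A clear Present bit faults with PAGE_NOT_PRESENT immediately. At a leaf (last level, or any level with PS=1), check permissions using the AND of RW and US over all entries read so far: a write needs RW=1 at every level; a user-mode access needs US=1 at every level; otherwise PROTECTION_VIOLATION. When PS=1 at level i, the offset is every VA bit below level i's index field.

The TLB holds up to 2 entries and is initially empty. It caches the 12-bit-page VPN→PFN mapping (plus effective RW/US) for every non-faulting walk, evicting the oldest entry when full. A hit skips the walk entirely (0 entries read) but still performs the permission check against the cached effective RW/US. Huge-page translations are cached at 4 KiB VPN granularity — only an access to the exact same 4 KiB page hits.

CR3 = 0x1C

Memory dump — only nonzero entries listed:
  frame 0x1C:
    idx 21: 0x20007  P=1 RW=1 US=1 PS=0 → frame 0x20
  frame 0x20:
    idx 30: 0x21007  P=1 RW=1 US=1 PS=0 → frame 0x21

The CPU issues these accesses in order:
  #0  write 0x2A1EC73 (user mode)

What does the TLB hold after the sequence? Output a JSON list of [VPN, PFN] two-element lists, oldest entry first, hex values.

Walk each access:
#0 VA=0x2A1EC73 (w,user):
  [0] read 0x1C idx=21: raw=0x20007 flags P=1 W=1 U=1 S=0
  [1] read 0x20 idx=30: raw=0x21007 flags P=1 W=1 U=1 S=0
  → PA=0x21C73  (2 entries read)

TLB: [["0x2A1E", "0x21"]]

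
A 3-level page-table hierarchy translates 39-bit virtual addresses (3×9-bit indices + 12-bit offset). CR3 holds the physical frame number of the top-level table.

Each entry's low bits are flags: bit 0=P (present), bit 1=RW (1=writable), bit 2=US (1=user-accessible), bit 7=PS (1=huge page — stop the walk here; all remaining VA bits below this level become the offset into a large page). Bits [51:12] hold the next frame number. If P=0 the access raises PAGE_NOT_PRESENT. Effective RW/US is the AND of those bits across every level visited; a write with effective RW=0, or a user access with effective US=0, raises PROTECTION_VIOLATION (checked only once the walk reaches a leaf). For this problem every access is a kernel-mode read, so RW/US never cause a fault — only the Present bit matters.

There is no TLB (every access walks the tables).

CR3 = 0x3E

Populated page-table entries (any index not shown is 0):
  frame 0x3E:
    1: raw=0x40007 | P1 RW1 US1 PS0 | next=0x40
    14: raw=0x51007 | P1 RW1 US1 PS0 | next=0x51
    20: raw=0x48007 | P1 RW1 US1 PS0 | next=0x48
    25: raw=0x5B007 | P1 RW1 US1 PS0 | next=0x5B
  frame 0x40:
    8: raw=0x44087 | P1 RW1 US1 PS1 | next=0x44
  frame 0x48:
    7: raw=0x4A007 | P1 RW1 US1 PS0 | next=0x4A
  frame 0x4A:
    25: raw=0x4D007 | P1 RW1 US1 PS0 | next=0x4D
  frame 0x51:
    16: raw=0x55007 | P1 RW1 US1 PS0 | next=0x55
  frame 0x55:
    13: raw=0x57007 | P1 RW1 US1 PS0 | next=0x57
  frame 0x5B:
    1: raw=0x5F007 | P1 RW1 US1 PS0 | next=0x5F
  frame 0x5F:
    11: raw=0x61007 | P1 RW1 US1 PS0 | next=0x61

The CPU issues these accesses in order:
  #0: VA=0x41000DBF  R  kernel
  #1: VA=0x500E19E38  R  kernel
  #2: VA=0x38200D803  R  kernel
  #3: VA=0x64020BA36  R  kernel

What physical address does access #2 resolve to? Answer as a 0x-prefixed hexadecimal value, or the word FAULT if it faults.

Trace:
#0 VA=0x41000DBF (r,kernel):
  L0: frame=0x3E idx=1 entry=0x40007 [P=1 RW=1 US=1 PS=0]
  L1: frame=0x40 idx=8 entry=0x44087 [P=1 RW=1 US=1 PS=1]
  ✓ 0x44DBF (huge @L1)  — 2 lookups
#1 VA=0x500E19E38 (r,kernel):
  L0: frame=0x3E idx=20 entry=0x48007 [P=1 RW=1 US=1 PS=0]
  L1: frame=0x48 idx=7 entry=0x4A007 [P=1 RW=1 US=1 PS=0]
  L2: frame=0x4A idx=25 entry=0x4D007 [P=1 RW=1 US=1 PS=0]
  ✓ 0x4DE38  — 3 lookups
#2 VA=0x38200D803 (r,kernel):
  L0: frame=0x3E idx=14 entry=0x51007 [P=1 RW=1 US=1 PS=0]
  L1: frame=0x51 idx=16 entry=0x55007 [P=1 RW=1 US=1 PS=0]
  L2: frame=0x55 idx=13 entry=0x57007 [P=1 RW=1 US=1 PS=0]
  ✓ 0x57803  — 3 lookups
#3 VA=0x64020BA36 (r,kernel):
  L0: frame=0x3E idx=25 entry=0x5B007 [P=1 RW=1 US=1 PS=0]
  L1: frame=0x5B idx=1 entry=0x5F007 [P=1 RW=1 US=1 PS=0]
  L2: frame=0x5F idx=11 entry=0x61007 [P=1 RW=1 US=1 PS=0]
  ✓ 0x61A36  — 3 lookups

Access #2 PA: 0x57803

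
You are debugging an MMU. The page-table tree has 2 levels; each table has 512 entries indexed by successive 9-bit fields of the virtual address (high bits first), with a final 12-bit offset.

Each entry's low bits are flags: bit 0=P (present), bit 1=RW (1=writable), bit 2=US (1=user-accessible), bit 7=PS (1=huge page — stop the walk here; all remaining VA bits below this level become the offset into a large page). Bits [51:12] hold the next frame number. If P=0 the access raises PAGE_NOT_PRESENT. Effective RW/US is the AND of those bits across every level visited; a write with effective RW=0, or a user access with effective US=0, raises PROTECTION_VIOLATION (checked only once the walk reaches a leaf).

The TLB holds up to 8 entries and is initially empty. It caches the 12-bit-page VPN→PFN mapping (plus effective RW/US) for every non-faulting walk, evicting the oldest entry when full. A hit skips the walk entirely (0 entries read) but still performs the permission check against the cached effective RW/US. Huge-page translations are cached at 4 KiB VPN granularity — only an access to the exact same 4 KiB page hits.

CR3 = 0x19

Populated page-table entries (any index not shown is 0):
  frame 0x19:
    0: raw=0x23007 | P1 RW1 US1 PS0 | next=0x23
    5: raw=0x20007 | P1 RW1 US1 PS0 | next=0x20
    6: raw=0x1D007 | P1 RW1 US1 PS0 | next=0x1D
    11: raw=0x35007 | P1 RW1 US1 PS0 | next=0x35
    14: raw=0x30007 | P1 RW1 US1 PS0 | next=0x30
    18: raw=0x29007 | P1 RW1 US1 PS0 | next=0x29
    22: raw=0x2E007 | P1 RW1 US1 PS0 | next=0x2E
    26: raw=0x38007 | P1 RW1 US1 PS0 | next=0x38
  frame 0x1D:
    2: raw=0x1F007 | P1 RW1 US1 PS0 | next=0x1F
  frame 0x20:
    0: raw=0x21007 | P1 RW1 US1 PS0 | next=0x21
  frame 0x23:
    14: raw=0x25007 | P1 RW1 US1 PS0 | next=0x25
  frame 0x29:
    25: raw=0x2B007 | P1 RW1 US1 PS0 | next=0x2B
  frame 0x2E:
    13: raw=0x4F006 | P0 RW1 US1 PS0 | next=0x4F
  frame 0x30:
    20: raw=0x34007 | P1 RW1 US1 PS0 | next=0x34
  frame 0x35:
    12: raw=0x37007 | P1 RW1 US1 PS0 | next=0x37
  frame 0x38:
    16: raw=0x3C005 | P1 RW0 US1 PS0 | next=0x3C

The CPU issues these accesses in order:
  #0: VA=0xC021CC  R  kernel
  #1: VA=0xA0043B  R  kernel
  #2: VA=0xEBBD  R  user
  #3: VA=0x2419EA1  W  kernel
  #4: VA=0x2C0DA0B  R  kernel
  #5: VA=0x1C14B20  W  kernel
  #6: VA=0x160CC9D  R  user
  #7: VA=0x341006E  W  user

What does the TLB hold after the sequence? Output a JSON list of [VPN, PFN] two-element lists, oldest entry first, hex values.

Walk each access:
#0 VA=0xC021CC (r,kernel):
  [0] read 0x19 idx=6: raw=0x1D007 flags P=1 W=1 U=1 S=0
  [1] read 0x1D idx=2: raw=0x1F007 flags P=1 W=1 U=1 S=0
  → PA=0x1F1CC  (2 entries read)
#1 VA=0xA0043B (r,kernel):
  [0] read 0x19 idx=5: raw=0x20007 flags P=1 W=1 U=1 S=0
  [1] read 0x20 idx=0: raw=0x21007 flags P=1 W=1 U=1 S=0
  → PA=0x2143B  (2 entries read)
#2 VA=0xEBBD (r,user):
  [0] read 0x19 idx=0: raw=0x23007 flags P=1 W=1 U=1 S=0
  [1] read 0x23 idx=14: raw=0x25007 flags P=1 W=1 U=1 S=0
  → PA=0x25BBD  (2 entries read)
#3 VA=0x2419EA1 (w,kernel):
  [0] read 0x19 idx=18: raw=0x29007 flags P=1 W=1 U=1 S=0
  [1] read 0x29 idx=25: raw=0x2B007 flags P=1 W=1 U=1 S=0
  → PA=0x2BEA1  (2 entries read)
#4 VA=0x2C0DA0B (r,kernel):
  [0] read 0x19 idx=22: raw=0x2E007 flags P=1 W=1 U=1 S=0
  [1] read 0x2E idx=13: raw=0x4F006 flags P=0 W=1 U=1 S=0
  ✗ PAGE_NOT_PRESENT  [2 reads]
#5 VA=0x1C14B20 (w,kernel):
  [0] read 0x19 idx=14: raw=0x30007 flags P=1 W=1 U=1 S=0
  [1] read 0x30 idx=20: raw=0x34007 flags P=1 W=1 U=1 S=0
  → PA=0x34B20  (2 entries read)
#6 VA=0x160CC9D (r,user):
  [0] read 0x19 idx=11: raw=0x35007 flags P=1 W=1 U=1 S=0
  [1] read 0x35 idx=12: raw=0x37007 flags P=1 W=1 U=1 S=0
  → PA=0x37C9D  (2 entries read)
#7 VA=0x341006E (w,user):
  [0] read 0x19 idx=26: raw=0x38007 flags P=1 W=1 U=1 S=0
  [1] read 0x38 idx=16: raw=0x3C005 flags P=1 W=0 U=1 S=0
  ✗ PROTECTION_VIOLATION  [2 reads]

TLB: [["0xC02", "0x1F"], ["0xA00", "0x21"], ["0xE", "0x25"], ["0x2419", "0x2B"], ["0x1C14", "0x34"], ["0x160C", "0x37"]]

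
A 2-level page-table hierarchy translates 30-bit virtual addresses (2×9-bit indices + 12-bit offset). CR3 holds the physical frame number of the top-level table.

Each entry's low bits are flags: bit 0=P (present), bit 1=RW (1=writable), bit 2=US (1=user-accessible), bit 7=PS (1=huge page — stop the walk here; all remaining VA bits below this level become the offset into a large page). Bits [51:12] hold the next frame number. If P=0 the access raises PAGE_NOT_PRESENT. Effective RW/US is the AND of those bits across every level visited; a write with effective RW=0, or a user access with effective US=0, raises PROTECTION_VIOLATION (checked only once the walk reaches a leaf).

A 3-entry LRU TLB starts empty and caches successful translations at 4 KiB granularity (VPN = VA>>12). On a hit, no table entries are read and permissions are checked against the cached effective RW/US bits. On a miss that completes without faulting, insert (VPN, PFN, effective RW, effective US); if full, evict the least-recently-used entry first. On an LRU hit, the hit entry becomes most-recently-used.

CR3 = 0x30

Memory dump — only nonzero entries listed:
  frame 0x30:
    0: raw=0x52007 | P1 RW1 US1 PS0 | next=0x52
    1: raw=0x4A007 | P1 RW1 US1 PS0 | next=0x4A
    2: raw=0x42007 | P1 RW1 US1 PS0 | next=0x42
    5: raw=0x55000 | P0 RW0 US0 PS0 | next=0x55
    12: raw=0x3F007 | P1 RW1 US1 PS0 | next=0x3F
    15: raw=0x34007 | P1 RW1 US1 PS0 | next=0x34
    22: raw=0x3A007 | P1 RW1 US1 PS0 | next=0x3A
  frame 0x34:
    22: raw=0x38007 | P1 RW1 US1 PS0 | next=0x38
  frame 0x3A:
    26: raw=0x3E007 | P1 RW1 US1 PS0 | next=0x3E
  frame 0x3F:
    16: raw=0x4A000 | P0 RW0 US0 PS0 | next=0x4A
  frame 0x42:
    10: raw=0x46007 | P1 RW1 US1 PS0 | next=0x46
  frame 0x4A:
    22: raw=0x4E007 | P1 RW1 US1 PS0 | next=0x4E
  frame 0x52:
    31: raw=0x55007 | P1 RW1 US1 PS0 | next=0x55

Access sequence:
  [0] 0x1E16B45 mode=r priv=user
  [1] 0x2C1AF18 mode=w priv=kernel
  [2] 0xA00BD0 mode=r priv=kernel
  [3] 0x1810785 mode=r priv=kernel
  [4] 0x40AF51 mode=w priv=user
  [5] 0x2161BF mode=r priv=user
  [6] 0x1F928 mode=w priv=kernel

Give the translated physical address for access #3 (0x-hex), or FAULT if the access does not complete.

Walk each access:
#0 VA=0x1E16B45 (r,user):
  [0] read 0x30 idx=15: raw=0x34007 flags P=1 W=1 U=1 S=0
  [1] read 0x34 idx=22: raw=0x38007 flags P=1 W=1 U=1 S=0
  → PA=0x38B45  (2 entries read)
#1 VA=0x2C1AF18 (w,kernel):
  [0] read 0x30 idx=22: raw=0x3A007 flags P=1 W=1 U=1 S=0
  [1] read 0x3A idx=26: raw=0x3E007 flags P=1 W=1 U=1 S=0
  → PA=0x3EF18  (2 entries read)
#2 VA=0xA00BD0 (r,kernel):
  [0] read 0x30 idx=5: raw=0x55000 flags P=0 W=0 U=0 S=0
  ⇒ fault: PAGE_NOT_PRESENT  — 1 lookups
#3 VA=0x1810785 (r,kernel):
  [0] read 0x30 idx=12: raw=0x3F007 flags P=1 W=1 U=1 S=0
  [1] read 0x3F idx=16: raw=0x4A000 flags P=0 W=0 U=0 S=0
  ⇒ fault: PAGE_NOT_PRESENT  — 2 lookups
#4 VA=0x40AF51 (w,user):
  [0] read 0x30 idx=2: raw=0x42007 flags P=1 W=1 U=1 S=0
  [1] read 0x42 idx=10: raw=0x46007 flags P=1 W=1 U=1 S=0
  → PA=0x46F51  (2 entries read)
#5 VA=0x2161BF (r,user):
  [0] read 0x30 idx=1: raw=0x4A007 flags P=1 W=1 U=1 S=0
  [1] read 0x4A idx=22: raw=0x4E007 flags P=1 W=1 U=1 S=0
  → PA=0x4E1BF  (2 entries read)
#6 VA=0x1F928 (w,kernel):
  [0] read 0x30 idx=0: raw=0x52007 flags P=1 W=1 U=1 S=0
  [1] read 0x52 idx=31: raw=0x55007 flags P=1 W=1 U=1 S=0
  → PA=0x55928  (2 entries read)

Access #3 PA: FAULT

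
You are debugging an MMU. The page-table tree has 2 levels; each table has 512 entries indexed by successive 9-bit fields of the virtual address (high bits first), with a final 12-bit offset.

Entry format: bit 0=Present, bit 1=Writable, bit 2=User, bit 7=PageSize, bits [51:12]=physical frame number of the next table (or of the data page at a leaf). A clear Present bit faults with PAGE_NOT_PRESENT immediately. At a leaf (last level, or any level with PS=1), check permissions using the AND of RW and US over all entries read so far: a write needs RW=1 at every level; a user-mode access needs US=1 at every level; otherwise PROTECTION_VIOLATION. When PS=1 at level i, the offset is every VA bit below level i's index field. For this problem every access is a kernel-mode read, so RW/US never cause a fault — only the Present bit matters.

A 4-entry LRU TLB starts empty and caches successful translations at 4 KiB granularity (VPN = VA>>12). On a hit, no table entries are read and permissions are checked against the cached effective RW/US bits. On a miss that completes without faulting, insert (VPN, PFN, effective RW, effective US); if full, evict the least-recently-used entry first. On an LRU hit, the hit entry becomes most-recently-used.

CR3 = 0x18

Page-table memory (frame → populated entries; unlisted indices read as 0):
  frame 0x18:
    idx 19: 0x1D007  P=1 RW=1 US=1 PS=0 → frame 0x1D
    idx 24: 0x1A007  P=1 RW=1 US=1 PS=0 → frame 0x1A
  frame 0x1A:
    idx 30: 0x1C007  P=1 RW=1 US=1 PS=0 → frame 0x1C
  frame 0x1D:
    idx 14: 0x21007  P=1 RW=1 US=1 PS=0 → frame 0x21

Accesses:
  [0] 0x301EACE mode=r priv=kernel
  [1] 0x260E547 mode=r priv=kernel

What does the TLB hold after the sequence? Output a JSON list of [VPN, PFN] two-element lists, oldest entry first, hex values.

Walk each access:
#0 VA=0x301EACE (r,kernel):
  L0: frame=0x18 idx=24 entry=0x1A007 [P=1 RW=1 US=1 PS=0]
  L1: frame=0x1A idx=30 entry=0x1C007 [P=1 RW=1 US=1 PS=0]
  ⇒ phys 0x1CACE  [2 reads]
#1 VA=0x260E547 (r,kernel):
  L0: frame=0x18 idx=19 entry=0x1D007 [P=1 RW=1 US=1 PS=0]
  L1: frame=0x1D idx=14 entry=0x21007 [P=1 RW=1 US=1 PS=0]
  ⇒ phys 0x21547  [2 reads]

TLB: [["0x301E", "0x1C"], ["0x260E", "0x21"]]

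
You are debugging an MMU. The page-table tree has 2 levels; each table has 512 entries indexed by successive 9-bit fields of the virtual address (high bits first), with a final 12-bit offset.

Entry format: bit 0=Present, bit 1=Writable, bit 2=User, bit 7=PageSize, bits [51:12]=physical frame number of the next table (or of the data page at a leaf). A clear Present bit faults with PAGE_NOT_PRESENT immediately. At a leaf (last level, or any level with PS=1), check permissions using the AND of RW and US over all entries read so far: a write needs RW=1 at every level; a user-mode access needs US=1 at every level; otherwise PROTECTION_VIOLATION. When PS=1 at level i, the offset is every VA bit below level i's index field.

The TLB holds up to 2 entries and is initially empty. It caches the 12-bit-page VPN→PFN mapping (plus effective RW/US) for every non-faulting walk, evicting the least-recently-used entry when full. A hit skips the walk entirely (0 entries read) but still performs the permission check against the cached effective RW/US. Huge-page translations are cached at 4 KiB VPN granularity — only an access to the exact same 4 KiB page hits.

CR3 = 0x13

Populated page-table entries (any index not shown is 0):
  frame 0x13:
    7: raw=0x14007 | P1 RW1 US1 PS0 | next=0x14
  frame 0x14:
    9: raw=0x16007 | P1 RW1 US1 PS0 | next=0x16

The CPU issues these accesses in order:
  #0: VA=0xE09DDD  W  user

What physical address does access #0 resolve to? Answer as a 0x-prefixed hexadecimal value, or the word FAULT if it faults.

Per-access translation:
#0 VA=0xE09DDD (w,user):
  [0] read 0x13 idx=7: raw=0x14007 flags P=1 W=1 U=1 S=0
  [1] read 0x14 idx=9: raw=0x16007 flags P=1 W=1 U=1 S=0
  ✓ 0x16DDD  — 2 lookups

Access #0 PA: 0x16DDD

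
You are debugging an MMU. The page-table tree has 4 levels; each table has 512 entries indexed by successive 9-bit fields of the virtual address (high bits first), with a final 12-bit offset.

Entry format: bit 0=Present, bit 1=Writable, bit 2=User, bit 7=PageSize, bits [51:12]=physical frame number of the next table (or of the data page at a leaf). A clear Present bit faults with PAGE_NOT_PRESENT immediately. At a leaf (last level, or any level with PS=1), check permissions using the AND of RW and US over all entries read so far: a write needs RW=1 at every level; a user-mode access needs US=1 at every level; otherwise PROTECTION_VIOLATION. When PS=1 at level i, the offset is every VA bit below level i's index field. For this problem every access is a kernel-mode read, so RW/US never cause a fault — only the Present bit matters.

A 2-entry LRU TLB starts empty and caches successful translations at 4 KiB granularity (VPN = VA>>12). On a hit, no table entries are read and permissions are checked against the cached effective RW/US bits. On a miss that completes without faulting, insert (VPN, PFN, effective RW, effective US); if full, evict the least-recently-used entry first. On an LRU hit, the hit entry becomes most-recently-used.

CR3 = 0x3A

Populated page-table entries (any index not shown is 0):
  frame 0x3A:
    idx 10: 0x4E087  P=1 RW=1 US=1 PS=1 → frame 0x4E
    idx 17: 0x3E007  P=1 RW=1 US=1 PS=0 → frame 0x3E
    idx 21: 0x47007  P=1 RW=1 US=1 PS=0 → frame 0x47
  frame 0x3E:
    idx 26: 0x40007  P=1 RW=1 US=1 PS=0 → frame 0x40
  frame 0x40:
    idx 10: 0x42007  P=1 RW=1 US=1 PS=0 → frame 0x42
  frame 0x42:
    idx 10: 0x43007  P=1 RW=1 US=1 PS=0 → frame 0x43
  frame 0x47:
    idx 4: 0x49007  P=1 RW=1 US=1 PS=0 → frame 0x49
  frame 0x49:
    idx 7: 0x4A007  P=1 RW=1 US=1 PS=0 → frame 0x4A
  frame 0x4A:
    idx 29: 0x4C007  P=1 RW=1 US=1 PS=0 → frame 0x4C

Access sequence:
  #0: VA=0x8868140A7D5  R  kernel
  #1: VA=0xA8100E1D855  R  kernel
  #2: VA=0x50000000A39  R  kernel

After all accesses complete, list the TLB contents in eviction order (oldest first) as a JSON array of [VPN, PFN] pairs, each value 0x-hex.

Per-access translation:
#0 VA=0x8868140A7D5 (r,kernel):
  L0: frame=0x3A idx=17 entry=0x3E007 [P=1 RW=1 US=1 PS=0]
  L1: frame=0x3E idx=26 entry=0x40007 [P=1 RW=1 US=1 PS=0]
  L2: frame=0x40 idx=10 entry=0x42007 [P=1 RW=1 US=1 PS=0]
  L3: frame=0x42 idx=10 entry=0x43007 [P=1 RW=1 US=1 PS=0]
  ✓ 0x437D5  — 4 lookups
#1 VA=0xA8100E1D855 (r,kernel):
  L0: frame=0x3A idx=21 entry=0x47007 [P=1 RW=1 US=1 PS=0]
  L1: frame=0x47 idx=4 entry=0x49007 [P=1 RW=1 US=1 PS=0]
  L2: frame=0x49 idx=7 entry=0x4A007 [P=1 RW=1 US=1 PS=0]
  L3: frame=0x4A idx=29 entry=0x4C007 [P=1 RW=1 US=1 PS=0]
  ✓ 0x4C855  — 4 lookups
#2 VA=0x50000000A39 (r,kernel):
  L0: frame=0x3A idx=10 entry=0x4E087 [P=1 RW=1 US=1 PS=1]
  ✓ 0x4EA39 (huge @L0)  — 1 lookups

TLB: [["0xA8100E1D", "0x4C"], ["0x50000000", "0x4E"]]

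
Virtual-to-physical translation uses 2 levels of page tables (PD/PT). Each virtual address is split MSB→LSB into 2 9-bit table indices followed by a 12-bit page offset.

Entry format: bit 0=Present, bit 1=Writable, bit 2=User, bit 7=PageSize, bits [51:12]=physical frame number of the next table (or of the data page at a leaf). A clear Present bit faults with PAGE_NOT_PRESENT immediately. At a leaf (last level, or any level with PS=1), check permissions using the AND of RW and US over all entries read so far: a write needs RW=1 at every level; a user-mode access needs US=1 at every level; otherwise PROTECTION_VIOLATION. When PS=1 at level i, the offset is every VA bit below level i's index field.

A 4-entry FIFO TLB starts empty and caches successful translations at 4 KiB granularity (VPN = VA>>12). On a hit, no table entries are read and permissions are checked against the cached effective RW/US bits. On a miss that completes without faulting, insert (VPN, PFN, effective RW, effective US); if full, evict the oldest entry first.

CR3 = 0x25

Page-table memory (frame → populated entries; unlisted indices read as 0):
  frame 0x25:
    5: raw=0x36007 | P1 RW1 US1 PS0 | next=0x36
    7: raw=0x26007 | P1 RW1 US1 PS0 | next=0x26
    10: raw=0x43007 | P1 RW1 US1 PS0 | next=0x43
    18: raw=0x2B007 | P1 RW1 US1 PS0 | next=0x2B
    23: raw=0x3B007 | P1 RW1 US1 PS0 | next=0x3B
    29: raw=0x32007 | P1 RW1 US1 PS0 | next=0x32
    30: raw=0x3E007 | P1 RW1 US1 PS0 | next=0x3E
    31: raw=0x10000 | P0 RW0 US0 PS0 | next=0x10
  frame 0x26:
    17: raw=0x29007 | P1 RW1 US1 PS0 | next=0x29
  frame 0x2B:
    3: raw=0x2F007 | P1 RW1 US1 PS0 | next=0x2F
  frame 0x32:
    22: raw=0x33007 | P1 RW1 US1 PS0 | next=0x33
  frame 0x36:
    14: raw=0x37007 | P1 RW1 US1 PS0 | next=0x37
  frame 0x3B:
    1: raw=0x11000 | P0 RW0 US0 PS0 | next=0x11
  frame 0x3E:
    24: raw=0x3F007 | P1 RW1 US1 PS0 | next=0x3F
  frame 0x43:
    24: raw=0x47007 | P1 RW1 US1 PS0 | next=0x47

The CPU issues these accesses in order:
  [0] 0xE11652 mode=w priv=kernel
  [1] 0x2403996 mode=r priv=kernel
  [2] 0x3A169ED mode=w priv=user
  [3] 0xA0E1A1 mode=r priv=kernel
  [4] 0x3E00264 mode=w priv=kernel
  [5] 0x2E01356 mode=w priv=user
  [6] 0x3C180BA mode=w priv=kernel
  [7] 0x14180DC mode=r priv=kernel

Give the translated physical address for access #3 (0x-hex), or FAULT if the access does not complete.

Walk each access:
#0 VA=0xE11652 (w,kernel):
  L0: frame=0x25 idx=7 entry=0x26007 [P=1 RW=1 US=1 PS=0]
  L1: frame=0x26 idx=17 entry=0x29007 [P=1 RW=1 US=1 PS=0]
  ✓ 0x29652  — 2 lookups
#1 VA=0x2403996 (r,kernel):
  L0: frame=0x25 idx=18 entry=0x2B007 [P=1 RW=1 US=1 PS=0]
  L1: frame=0x2B idx=3 entry=0x2F007 [P=1 RW=1 US=1 PS=0]
  ✓ 0x2F996  — 2 lookups
#2 VA=0x3A169ED (w,user):
  L0: frame=0x25 idx=29 entry=0x32007 [P=1 RW=1 US=1 PS=0]
  L1: frame=0x32 idx=22 entry=0x33007 [P=1 RW=1 US=1 PS=0]
  ✓ 0x339ED  — 2 lookups
#3 VA=0xA0E1A1 (r,kernel):
  L0: frame=0x25 idx=5 entry=0x36007 [P=1 RW=1 US=1 PS=0]
  L1: frame=0x36 idx=14 entry=0x37007 [P=1 RW=1 US=1 PS=0]
  ✓ 0x371A1  — 2 lookups
#4 VA=0x3E00264 (w,kernel):
  L0: frame=0x25 idx=31 entry=0x10000 [P=0 RW=0 US=0 PS=0]
  → PAGE_NOT_PRESENT  (1 entries read)
#5 VA=0x2E01356 (w,user):
  L0: frame=0x25 idx=23 entry=0x3B007 [P=1 RW=1 US=1 PS=0]
  L1: frame=0x3B idx=1 entry=0x11000 [P=0 RW=0 US=0 PS=0]
  → PAGE_NOT_PRESENT  (2 entries read)
#6 VA=0x3C180BA (w,kernel):
  L0: frame=0x25 idx=30 entry=0x3E007 [P=1 RW=1 US=1 PS=0]
  L1: frame=0x3E idx=24 entry=0x3F007 [P=1 RW=1 US=1 PS=0]
  ✓ 0x3F0BA  — 2 lookups
#7 VA=0x14180DC (r,kernel):
  L0: frame=0x25 idx=10 entry=0x43007 [P=1 RW=1 US=1 PS=0]
  L1: frame=0x43 idx=24 entry=0x47007 [P=1 RW=1 US=1 PS=0]
  ✓ 0x470DC  — 2 lookups

Access #3 PA: 0x371A1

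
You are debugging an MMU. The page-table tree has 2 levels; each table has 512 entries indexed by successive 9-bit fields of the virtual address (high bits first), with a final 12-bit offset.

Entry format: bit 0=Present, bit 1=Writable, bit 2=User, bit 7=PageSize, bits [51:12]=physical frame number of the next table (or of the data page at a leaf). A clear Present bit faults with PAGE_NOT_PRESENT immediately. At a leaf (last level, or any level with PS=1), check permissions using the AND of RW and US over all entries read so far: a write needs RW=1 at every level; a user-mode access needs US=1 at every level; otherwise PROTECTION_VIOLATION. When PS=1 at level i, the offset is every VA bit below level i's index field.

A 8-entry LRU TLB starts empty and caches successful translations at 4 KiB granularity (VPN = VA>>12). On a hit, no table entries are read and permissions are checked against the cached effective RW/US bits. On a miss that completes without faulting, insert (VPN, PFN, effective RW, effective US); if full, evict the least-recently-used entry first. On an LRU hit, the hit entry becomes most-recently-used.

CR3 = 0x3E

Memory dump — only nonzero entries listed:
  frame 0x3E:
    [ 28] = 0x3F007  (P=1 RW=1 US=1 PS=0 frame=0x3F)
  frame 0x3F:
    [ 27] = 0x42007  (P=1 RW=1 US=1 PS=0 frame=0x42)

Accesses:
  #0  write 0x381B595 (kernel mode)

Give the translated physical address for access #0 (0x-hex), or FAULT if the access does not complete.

Per-access translation:
#0 VA=0x381B595 (w,kernel):
  L0 @0x3E[28] → 0x3F007  P=1,RW=1,US=1,PS=0
  L1 @0x3F[27] → 0x42007  P=1,RW=1,US=1,PS=0
  → PA=0x42595  (2 entries read)

Access #0 PA: 0x42595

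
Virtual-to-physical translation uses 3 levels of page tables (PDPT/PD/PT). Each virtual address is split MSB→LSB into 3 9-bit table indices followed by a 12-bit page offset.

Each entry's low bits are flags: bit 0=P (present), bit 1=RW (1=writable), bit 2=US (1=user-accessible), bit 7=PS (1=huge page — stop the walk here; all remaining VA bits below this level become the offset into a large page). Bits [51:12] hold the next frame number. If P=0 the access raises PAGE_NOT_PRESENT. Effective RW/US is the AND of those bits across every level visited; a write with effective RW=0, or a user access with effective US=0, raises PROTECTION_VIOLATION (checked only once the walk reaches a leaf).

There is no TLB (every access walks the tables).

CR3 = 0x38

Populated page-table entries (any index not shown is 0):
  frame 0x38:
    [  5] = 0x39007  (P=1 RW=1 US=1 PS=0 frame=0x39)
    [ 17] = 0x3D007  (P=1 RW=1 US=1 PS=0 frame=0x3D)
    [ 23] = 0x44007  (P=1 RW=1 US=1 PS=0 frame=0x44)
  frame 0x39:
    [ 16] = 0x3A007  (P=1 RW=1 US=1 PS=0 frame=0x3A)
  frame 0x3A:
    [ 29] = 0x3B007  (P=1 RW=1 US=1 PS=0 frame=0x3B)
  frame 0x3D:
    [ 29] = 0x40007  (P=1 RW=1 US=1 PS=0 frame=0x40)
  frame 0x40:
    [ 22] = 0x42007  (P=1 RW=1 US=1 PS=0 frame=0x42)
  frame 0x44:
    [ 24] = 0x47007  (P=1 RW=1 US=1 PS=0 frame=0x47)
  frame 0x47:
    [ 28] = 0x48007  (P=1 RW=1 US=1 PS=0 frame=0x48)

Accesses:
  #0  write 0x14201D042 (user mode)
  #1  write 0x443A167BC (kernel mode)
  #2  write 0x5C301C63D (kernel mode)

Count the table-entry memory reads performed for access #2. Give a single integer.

Per-access translation:
#0 VA=0x14201D042 (w,user):
  [0] read 0x38 idx=5: raw=0x39007 flags P=1 W=1 U=1 S=0
  [1] read 0x39 idx=16: raw=0x3A007 flags P=1 W=1 U=1 S=0
  [2] read 0x3A idx=29: raw=0x3B007 flags P=1 W=1 U=1 S=0
  → PA=0x3B042  (3 entries read)
#1 VA=0x443A167BC (w,kernel):
  [0] read 0x38 idx=17: raw=0x3D007 flags P=1 W=1 U=1 S=0
  [1] read 0x3D idx=29: raw=0x40007 flags P=1 W=1 U=1 S=0
  [2] read 0x40 idx=22: raw=0x42007 flags P=1 W=1 U=1 S=0
  → PA=0x427BC  (3 entries read)
#2 VA=0x5C301C63D (w,kernel):
  [0] read 0x38 idx=23: raw=0x44007 flags P=1 W=1 U=1 S=0
  [1] read 0x44 idx=24: raw=0x47007 flags P=1 W=1 U=1 S=0
  [2] read 0x47 idx=28: raw=0x48007 flags P=1 W=1 U=1 S=0
  → PA=0x4863D  (3 entries read)

Entries read for #2: 3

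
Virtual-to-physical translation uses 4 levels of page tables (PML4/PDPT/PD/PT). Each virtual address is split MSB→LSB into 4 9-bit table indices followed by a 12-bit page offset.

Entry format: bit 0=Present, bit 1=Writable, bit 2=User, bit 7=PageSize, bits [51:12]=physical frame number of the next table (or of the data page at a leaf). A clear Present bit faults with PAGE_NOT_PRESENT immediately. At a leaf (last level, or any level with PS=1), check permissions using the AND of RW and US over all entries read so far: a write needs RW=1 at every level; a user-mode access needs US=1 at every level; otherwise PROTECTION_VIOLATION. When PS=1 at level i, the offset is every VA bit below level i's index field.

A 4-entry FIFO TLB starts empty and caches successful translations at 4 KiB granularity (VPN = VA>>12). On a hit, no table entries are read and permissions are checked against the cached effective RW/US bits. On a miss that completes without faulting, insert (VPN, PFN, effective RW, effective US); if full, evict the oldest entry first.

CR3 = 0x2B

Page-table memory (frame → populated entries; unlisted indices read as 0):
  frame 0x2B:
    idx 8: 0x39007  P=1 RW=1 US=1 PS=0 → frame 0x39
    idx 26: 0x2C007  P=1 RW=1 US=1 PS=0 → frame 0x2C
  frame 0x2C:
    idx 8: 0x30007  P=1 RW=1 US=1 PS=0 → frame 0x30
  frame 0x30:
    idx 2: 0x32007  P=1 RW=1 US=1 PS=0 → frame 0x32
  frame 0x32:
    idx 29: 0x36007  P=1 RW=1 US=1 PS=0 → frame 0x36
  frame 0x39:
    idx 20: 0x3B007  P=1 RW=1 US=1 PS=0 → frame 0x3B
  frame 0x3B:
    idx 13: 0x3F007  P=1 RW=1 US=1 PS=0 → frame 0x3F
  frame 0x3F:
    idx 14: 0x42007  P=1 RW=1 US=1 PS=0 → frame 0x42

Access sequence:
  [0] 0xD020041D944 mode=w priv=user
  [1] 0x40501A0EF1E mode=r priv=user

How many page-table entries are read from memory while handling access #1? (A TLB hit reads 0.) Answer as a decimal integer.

Per-access translation:
#0 VA=0xD020041D944 (w,user):
  [0] read 0x2B idx=26: raw=0x2C007 flags P=1 W=1 U=1 S=0
  [1] read 0x2C idx=8: raw=0x30007 flags P=1 W=1 U=1 S=0
  [2] read 0x30 idx=2: raw=0x32007 flags P=1 W=1 U=1 S=0
  [3] read 0x32 idx=29: raw=0x36007 flags P=1 W=1 U=1 S=0
  ✓ 0x36944  — 4 lookups
#1 VA=0x40501A0EF1E (r,user):
  [0] read 0x2B idx=8: raw=0x39007 flags P=1 W=1 U=1 S=0
  [1] read 0x39 idx=20: raw=0x3B007 flags P=1 W=1 U=1 S=0
  [2] read 0x3B idx=13: raw=0x3F007 flags P=1 W=1 U=1 S=0
  [3] read 0x3F idx=14: raw=0x42007 flags P=1 W=1 U=1 S=0
  ✓ 0x42F1E  — 4 lookups

Entries read for #1: 4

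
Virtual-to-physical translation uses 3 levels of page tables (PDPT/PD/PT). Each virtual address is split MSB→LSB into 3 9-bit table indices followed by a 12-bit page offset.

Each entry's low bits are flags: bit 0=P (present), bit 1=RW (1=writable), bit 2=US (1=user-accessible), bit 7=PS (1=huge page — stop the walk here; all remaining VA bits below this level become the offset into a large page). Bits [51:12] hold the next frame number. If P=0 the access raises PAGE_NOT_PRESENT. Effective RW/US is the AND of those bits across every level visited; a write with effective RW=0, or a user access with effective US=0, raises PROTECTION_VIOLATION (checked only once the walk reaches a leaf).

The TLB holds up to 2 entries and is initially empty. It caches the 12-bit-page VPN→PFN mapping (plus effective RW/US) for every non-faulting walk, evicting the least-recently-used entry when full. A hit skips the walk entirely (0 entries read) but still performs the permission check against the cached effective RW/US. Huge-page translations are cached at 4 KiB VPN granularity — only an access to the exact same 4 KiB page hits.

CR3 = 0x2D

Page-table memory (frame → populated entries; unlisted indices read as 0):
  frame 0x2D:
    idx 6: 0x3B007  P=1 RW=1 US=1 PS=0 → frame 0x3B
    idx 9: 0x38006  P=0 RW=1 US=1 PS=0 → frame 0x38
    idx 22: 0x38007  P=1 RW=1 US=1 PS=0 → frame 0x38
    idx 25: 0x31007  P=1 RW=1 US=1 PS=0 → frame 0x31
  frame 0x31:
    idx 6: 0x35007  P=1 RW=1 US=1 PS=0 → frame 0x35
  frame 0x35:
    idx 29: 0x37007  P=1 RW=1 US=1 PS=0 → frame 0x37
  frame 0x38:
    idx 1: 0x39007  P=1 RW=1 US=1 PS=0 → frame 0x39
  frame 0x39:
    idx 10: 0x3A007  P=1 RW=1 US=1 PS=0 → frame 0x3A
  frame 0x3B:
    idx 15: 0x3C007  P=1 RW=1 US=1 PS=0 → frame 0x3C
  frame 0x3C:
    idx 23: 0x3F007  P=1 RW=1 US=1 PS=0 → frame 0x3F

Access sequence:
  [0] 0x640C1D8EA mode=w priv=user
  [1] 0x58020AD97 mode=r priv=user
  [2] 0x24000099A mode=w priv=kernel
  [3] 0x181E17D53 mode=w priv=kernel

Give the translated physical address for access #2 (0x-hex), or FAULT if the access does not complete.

Walk each access:
#0 VA=0x640C1D8EA (w,user):
  lvl0: tbl 0x2D, slot 25 ⇒ 0x31007 (P1/RW1/US1/PS0)
  lvl1: tbl 0x31, slot 6 ⇒ 0x35007 (P1/RW1/US1/PS0)
  lvl2: tbl 0x35, slot 29 ⇒ 0x37007 (P1/RW1/US1/PS0)
  → PA=0x378EA  (3 entries read)
#1 VA=0x58020AD97 (r,user):
  lvl0: tbl 0x2D, slot 22 ⇒ 0x38007 (P1/RW1/US1/PS0)
  lvl1: tbl 0x38, slot 1 ⇒ 0x39007 (P1/RW1/US1/PS0)
  lvl2: tbl 0x39, slot 10 ⇒ 0x3A007 (P1/RW1/US1/PS0)
  → PA=0x3AD97  (3 entries read)
#2 VA=0x24000099A (w,kernel):
  lvl0: tbl 0x2D, slot 9 ⇒ 0x38006 (P0/RW1/US1/PS0)
  ✗ PAGE_NOT_PRESENT  [1 reads]
#3 VA=0x181E17D53 (w,kernel):
  lvl0: tbl 0x2D, slot 6 ⇒ 0x3B007 (P1/RW1/US1/PS0)
  lvl1: tbl 0x3B, slot 15 ⇒ 0x3C007 (P1/RW1/US1/PS0)
  lvl2: tbl 0x3C, slot 23 ⇒ 0x3F007 (P1/RW1/US1/PS0)
  → PA=0x3FD53  (3 entries read)

Access #2 PA: FAULT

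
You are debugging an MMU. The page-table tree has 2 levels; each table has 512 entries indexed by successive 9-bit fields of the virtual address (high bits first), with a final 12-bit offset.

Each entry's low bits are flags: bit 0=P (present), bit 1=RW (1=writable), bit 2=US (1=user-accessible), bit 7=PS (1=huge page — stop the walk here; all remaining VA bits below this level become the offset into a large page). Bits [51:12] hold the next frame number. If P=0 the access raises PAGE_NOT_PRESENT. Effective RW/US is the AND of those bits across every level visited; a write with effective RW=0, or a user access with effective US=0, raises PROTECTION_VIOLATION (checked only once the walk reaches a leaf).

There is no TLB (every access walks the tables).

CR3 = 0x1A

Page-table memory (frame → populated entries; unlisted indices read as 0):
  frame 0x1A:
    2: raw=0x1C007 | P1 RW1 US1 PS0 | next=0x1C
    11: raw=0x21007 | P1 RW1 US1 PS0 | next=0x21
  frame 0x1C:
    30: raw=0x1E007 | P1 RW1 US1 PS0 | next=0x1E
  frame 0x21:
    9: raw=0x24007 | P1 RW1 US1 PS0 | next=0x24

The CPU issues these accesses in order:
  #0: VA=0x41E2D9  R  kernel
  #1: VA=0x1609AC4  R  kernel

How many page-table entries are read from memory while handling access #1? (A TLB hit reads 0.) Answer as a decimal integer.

Trace:
#0 VA=0x41E2D9 (r,kernel):
  lvl0: tbl 0x1A, slot 2 ⇒ 0x1C007 (P1/RW1/US1/PS0)
  lvl1: tbl 0x1C, slot 30 ⇒ 0x1E007 (P1/RW1/US1/PS0)
  → PA=0x1E2D9  (2 entries read)
#1 VA=0x1609AC4 (r,kernel):
  lvl0: tbl 0x1A, slot 11 ⇒ 0x21007 (P1/RW1/US1/PS0)
  lvl1: tbl 0x21, slot 9 ⇒ 0x24007 (P1/RW1/US1/PS0)
  → PA=0x24AC4  (2 entries read)

Entries read for #1: 2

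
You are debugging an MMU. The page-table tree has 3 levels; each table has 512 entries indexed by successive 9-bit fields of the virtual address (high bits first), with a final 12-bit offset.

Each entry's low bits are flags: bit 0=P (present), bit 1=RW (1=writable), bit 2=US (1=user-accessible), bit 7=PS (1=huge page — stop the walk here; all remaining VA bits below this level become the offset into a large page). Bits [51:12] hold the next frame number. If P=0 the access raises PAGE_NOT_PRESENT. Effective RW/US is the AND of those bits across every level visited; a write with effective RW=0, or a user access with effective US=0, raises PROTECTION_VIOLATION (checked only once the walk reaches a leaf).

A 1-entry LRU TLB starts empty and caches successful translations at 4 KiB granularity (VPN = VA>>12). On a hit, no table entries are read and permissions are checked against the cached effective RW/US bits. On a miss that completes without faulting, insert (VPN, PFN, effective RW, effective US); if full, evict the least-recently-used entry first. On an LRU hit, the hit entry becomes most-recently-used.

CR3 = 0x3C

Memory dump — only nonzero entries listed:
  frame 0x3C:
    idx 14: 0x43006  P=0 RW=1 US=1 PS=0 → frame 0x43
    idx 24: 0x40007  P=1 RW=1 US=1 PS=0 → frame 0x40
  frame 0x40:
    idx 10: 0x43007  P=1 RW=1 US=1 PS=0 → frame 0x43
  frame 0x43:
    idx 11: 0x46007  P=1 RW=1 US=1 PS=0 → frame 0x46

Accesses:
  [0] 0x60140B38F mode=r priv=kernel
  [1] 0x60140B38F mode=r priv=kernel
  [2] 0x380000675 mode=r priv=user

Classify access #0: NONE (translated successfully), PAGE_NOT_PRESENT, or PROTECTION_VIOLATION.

Walk each access:
#0 VA=0x60140B38F (r,kernel):
  L0 @0x3C[24] → 0x40007  P=1,RW=1,US=1,PS=0
  L1 @0x40[10] → 0x43007  P=1,RW=1,US=1,PS=0
  L2 @0x43[11] → 0x46007  P=1,RW=1,US=1,PS=0
  ⇒ phys 0x4638F  [3 reads]
#1 VA=0x60140B38F (r,kernel):
  TLB hit vpn=0x60140B → PA=0x4638F
#2 VA=0x380000675 (r,user):
  L0 @0x3C[14] → 0x43006  P=0,RW=1,US=1,PS=0
  → PAGE_NOT_PRESENT  (1 entries read)

Access #0 fault: NONE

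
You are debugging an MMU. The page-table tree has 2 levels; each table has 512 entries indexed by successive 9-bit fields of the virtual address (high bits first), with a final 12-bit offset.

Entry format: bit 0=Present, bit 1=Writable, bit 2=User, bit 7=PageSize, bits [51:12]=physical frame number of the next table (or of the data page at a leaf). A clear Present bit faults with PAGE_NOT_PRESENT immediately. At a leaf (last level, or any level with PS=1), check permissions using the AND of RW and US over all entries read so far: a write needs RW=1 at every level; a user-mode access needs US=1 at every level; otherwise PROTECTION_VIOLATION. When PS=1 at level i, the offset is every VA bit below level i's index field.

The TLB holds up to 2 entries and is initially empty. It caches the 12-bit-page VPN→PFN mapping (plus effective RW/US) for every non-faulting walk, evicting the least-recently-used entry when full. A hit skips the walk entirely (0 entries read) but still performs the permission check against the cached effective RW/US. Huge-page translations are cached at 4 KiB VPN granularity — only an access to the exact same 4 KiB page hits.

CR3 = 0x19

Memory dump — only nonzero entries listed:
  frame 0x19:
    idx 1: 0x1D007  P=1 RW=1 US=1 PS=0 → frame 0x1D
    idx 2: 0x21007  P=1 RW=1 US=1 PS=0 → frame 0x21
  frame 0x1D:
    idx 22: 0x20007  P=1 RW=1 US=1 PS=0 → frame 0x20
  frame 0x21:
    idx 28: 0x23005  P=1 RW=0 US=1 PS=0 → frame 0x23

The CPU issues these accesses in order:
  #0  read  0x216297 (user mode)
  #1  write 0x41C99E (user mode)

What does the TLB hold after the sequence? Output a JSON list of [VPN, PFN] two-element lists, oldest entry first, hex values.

Trace:
#0 VA=0x216297 (r,user):
  L0 @0x19[1] → 0x1D007  P=1,RW=1,US=1,PS=0
  L1 @0x1D[22] → 0x20007  P=1,RW=1,US=1,PS=0
  ⇒ phys 0x20297  [2 reads]
#1 VA=0x41C99E (w,user):
  L0 @0x19[2] → 0x21007  P=1,RW=1,US=1,PS=0
  L1 @0x21[28] → 0x23005  P=1,RW=0,US=1,PS=0
  ⇒ fault: PROTECTION_VIOLATION  — 2 lookups

TLB: [["0x216", "0x20"]]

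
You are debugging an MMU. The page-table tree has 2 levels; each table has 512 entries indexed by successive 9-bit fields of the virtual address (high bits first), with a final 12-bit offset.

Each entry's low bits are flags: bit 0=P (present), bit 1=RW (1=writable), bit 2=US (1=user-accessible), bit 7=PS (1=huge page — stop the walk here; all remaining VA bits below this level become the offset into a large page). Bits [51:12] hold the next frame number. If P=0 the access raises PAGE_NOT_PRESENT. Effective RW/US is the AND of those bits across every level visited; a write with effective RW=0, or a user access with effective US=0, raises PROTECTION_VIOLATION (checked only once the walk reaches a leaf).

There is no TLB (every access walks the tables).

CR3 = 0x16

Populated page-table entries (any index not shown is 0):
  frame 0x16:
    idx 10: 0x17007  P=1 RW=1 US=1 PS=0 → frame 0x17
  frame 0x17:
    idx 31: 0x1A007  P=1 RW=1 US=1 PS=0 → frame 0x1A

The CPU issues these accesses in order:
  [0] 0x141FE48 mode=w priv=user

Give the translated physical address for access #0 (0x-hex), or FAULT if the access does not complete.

Per-access translation:
#0 VA=0x141FE48 (w,user):
  [0] read 0x16 idx=10: raw=0x17007 flags P=1 W=1 U=1 S=0
  [1] read 0x17 idx=31: raw=0x1A007 flags P=1 W=1 U=1 S=0
  → PA=0x1AE48  (2 entries read)

Access #0 PA: 0x1AE48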